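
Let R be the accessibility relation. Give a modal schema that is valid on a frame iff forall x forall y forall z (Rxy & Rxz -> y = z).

◇s → □s

A defining formula is ◇s → □s (the CD axiom).
Suppose ◇s→□s is valid. Take Rxy, Rxz and set V(s)={y}. Then ◇s at x, so □s at x, so s at z, i.e. z=y.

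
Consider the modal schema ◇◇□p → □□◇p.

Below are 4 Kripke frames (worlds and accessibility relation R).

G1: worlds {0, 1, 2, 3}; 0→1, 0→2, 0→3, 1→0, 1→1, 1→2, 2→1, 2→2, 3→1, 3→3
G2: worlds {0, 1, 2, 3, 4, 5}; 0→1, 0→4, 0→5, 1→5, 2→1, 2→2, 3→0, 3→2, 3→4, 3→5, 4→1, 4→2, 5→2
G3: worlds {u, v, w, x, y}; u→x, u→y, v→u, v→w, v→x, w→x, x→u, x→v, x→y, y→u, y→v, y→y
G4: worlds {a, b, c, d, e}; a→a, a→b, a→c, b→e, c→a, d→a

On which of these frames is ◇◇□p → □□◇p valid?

This is the axiom for a generalized confluence (Geach) condition; its first-order frame correspondent is ∀x ∀y ∀z ((xR²y ∧ xR²z) → ∃w (yRw ∧ zRw)).
G1: condition met.
G2: fails — 0R²1, 0R²2 but no w with 1Rw and 2Rw.
G3: fails — xR²w, xR²x but no t with wRt and xRt.
G4: fails — aR²a, aR²b but no w with aRw and bRw.

G1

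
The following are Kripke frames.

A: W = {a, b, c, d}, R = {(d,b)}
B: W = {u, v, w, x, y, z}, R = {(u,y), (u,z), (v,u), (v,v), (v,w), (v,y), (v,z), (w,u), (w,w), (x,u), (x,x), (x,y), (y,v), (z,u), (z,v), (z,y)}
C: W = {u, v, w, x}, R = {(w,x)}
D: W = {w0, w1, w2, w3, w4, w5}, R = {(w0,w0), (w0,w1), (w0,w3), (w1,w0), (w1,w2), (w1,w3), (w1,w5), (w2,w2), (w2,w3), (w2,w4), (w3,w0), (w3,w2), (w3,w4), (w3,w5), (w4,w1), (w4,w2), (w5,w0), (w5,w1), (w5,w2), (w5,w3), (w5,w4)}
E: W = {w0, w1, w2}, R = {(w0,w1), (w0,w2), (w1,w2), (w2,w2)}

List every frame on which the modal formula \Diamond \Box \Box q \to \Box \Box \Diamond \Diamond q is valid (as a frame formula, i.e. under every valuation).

A, B, C, D, E

This is the axiom for a generalized confluence (Geach) condition; its first-order frame correspondent is \forall x \forall y \forall z ((xRy \wedge x R^2 z) \to \exists w (y R^2 w \wedge z R^2 w)).
A: ✓.
B: ✓.
C: ✓.
D: ✓.
E: ✓.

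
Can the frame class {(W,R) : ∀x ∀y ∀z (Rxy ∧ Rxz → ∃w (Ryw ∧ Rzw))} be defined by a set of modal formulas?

Yes — defined by ◇□p → □◇p

Yes: it is convergence, defined by the .2 schema ◇□p → □◇p.
Suppose ◇□p→□◇p is valid. Take Rxy, Rxz and set V(p)={w : Ryw}. Then □p at y so ◇□p at x, so □◇p at x, so ◇p at z, giving w with Rzw and Ryw.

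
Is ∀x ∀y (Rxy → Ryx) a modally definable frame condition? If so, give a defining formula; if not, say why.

The condition is symmetry. A defining modal formula is p → □◇p.
Suppose p→□◇p is valid. Take Rxy and set V(p)={x}. Then p at x, so □◇p at x, so ◇p at y, so some z with Ryz has p; z=x, i.e. Ryx.

Definable; p → □◇p defines it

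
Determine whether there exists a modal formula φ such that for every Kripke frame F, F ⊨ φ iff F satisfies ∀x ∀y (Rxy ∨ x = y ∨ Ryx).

No — not modally definable

If a class were modally definable it would be closed under disjoint unions (Goldblatt–Thomason).
Take 4 disjoint single-world reflexive frames: each is trivially connected, but their disjoint union has 4 worlds with no edge between distinct components, so it is not connected.
So no modal formula (or set of formulas) defines exactly the connected frames.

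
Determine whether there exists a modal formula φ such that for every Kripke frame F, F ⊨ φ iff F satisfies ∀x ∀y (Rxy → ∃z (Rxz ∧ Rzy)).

Yes, by □□p → □p

The condition is density. A defining modal formula is □□p → □p.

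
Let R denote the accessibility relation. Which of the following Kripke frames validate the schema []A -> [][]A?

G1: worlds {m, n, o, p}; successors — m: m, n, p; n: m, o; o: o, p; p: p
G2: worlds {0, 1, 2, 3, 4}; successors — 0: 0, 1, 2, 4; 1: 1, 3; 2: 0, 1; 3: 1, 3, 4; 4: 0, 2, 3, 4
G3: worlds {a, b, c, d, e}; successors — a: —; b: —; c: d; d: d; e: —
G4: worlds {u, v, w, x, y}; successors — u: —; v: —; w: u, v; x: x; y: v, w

G3

The schema corresponds to transitivity: forall x forall y forall z (Rxy & Ryz -> Rxz).
G1: fails — Rno and Rop but not Rnp.
G2: fails — R34 and R40 but not R30.
G3: ✓.
G4: fails — Ryw and Rwu but not Ryu.
Valid on: G3.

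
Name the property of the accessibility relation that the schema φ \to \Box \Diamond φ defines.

Suppose φ→□◇φ is valid. Take Rxy and set V(φ)={x}. Then φ at x, so □◇φ at x, so ◇φ at y, so some z with Ryz has φ; z=x, i.e. Ryx.
The converse is a direct semantic check.
Frame condition: \forall x \forall y (Rxy \to Ryx).

symmetry: \forall x \forall y (Rxy \to Ryx)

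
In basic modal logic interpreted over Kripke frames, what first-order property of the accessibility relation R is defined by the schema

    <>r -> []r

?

Partial functionality

This schema is the CD axiom.
Its frame correspondent is partial functionality — forall x forall y forall z (Rxy & Rxz -> y = z).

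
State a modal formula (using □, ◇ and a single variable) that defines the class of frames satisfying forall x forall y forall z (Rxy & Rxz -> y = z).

This is partial functionality; the standard corresponding axiom is CD: ◇q → □q.
Suppose ◇q→□q is valid. Take Rxy, Rxz and set V(q)={y}. Then ◇q at x, so □q at x, so q at z, i.e. z=y.

◇q → □q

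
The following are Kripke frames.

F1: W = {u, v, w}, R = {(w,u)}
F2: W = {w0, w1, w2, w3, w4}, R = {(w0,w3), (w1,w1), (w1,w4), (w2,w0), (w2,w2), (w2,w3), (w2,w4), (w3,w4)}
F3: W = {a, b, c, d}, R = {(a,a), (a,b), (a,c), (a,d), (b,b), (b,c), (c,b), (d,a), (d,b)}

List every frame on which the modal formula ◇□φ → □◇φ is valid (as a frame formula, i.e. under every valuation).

F3

This is the axiom for convergence; its first-order frame correspondent is ∀x ∀y ∀z (Rxy ∧ Rxz → ∃w (Ryw ∧ Rzw)).
F1: fails — Rwu and Rwu but u and u have no common successor.
F2: fails — Rw1w1 and Rw1w4 but w1 and w4 have no common successor.
F3: condition met.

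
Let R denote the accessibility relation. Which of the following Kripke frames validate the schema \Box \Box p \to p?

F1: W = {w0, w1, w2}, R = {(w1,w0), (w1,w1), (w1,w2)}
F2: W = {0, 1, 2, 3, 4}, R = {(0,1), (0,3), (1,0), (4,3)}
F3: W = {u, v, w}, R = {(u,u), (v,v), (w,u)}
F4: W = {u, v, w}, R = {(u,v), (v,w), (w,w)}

Frame correspondent (Sahlqvist): \forall x \exists w (x R^2 w \wedge x = w) — i.e. a generalized confluence (Geach) condition.
F1: fails — at w0 but no w with w0R²w and w0=w.
F2: fails — at 2 but no w with 2R²w and 2=w.
F3: fails — at w but no t with wR²t and w=t.
F4: fails — at u but no t with uR²t and u=t.

none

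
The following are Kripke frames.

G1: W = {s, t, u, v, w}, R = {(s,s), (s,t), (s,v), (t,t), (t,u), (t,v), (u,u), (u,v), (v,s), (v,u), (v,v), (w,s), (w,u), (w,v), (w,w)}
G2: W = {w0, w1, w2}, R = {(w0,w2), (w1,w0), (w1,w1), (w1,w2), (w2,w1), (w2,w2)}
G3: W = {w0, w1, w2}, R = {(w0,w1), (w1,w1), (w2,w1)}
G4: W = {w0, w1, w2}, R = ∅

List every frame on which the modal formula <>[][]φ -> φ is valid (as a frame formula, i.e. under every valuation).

The schema corresponds to a generalized confluence (Geach) condition: forall x forall y (xRy -> exists w (y R^2 w & x = w)).
G1: fails — tRu but no w* with uR²w* and t=w*.
G2: holds.
G3: fails — w0Rw1 but no w with w1R²w and w0=w.
G4: holds.
Valid on: G2, G4.

G2, G4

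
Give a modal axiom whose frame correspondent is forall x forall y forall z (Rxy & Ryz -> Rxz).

The condition is transitivity. The 4 schema □s → □□s defines it.
Suppose □s→□□s is valid. Take Rxy, Ryz and set V(s)={w : Rxw}. Then □s at x, so □□s at x, so □s at y, so s at z, i.e. Rxz.

□s → □□s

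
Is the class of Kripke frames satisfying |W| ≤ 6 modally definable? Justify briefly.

No

If a class were modally definable it would be closed under disjoint unions (Goldblatt–Thomason).
Any modal formula valid on each of 7 disjoint one-world frames is valid on their disjoint union (validity is preserved under disjoint unions). Each one-world frame has |W|=1≤6, but the union has |W|=7.
So no modal formula (or set of formulas) defines exactly the |W|≤6 frames.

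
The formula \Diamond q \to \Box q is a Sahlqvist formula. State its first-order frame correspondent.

partial functionality: \forall x \forall y \forall z (Rxy \wedge Rxz \to y = z)

This is the CD axiom.
It corresponds to partial functionality: \forall x \forall y \forall z (Rxy \wedge Rxz \to y = z).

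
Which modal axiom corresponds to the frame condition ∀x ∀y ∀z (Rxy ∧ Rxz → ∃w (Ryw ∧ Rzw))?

A defining formula is ◇□q → □◇q (the .2 axiom).
Suppose ◇□q→□◇q is valid. Take Rxy, Rxz and set V(q)={w : Ryw}. Then □q at y so ◇□q at x, so □◇q at x, so ◇q at z, giving w with Rzw and Ryw.

◇□q → □◇q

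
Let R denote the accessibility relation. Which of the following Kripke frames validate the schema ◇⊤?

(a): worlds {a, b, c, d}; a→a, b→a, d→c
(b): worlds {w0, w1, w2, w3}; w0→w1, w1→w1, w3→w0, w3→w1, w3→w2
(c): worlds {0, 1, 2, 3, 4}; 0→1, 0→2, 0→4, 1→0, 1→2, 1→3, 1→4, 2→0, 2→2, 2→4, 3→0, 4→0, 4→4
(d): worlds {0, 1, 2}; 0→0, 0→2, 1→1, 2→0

Frame correspondent (Sahlqvist): ∀x ∃y Rxy — i.e. seriality.
(a): fails — world c has no successor.
(b): fails — world w2 has no successor.
(c): condition met.
(d): condition met.

(c), (d)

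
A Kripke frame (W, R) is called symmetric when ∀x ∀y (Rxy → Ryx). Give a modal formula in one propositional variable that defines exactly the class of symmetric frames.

q → □◇q

A defining formula is q → □◇q (the B axiom).
Suppose q→□◇q is valid. Take Rxy and set V(q)={x}. Then q at x, so □◇q at x, so ◇q at y, so some z with Ryz has q; z=x, i.e. Ryx.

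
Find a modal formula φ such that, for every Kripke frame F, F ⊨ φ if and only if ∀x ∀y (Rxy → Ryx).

A defining formula is r → □◇r (the B axiom).

r → □◇r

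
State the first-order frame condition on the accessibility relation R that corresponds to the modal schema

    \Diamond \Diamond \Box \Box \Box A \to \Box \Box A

This is a Sahlqvist (Geach-type) schema ◇^2□^3A → □^2◇^0A.
Minimal-valuation argument: fix x; take any y with xR^2y and any z with xR^2z. Set V(A) to the set of worlds R-reachable from y in exactly 3 steps. Then □^3A holds at y, so the antecedent holds at x; validity forces ◇^0A at z, giving a w with zR^0w and yR^3w.
First-order correspondent: \forall x \forall y \forall z ((x R^2 y \wedge x R^2 z) \to \exists w (y R^3 w \wedge z = w)).

\forall x \forall y \forall z ((x R^2 y \wedge x R^2 z) \to \exists w (y R^3 w \wedge z = w))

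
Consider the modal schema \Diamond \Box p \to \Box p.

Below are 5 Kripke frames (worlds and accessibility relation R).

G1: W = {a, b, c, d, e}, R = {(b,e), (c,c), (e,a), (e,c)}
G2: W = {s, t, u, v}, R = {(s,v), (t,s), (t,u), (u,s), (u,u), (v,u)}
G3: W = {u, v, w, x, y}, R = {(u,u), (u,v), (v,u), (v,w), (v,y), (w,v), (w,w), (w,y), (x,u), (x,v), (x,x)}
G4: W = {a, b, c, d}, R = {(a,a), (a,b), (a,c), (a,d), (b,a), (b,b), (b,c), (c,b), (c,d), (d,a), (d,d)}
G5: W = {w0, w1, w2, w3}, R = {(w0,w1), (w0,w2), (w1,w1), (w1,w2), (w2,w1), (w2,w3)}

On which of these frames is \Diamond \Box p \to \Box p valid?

none

This is the axiom for the Euclidean property; its first-order frame correspondent is \forall x \forall y \forall z (Rxy \wedge Rxz \to Ryz).
G1: fails — Rbe and Rbe but not Ree.
G2: fails — Rsv and Rsv but not Rvv.
G3: fails — Ruv and Ruv but not Rvv.
G4: fails — Rab and Rad but not Rbd.
G5: fails — Rw0w2 and Rw0w2 but not Rw2w2.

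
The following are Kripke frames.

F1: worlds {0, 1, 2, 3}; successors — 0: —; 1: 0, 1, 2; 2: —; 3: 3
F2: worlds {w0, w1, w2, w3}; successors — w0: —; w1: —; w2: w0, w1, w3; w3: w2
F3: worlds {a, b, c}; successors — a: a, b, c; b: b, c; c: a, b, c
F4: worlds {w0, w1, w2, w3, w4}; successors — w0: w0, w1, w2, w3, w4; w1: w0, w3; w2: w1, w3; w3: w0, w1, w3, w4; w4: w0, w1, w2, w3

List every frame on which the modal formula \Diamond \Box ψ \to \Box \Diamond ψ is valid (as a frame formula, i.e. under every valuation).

F3, F4

The schema corresponds to convergence: \forall x \forall y \forall z (Rxy \wedge Rxz \to \exists w (Ryw \wedge Rzw)).
F1: fails — R12 and R12 but 2 and 2 have no common successor.
F2: fails — Rw2w0 and Rw2w0 but w0 and w0 have no common successor.
F3: condition met.
F4: condition met.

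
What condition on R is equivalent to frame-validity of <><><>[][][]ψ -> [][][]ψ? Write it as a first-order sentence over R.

forall x forall y forall z ((x R^3 y & x R^3 z) -> exists w (y R^3 w & z = w))

This is a Sahlqvist (Geach-type) schema ◇^3□^3ψ → □^3◇^0ψ.
Minimal-valuation argument: fix x; take any y with xR^3y and any z with xR^3z. Set V(ψ) to the set of worlds R-reachable from y in exactly 3 steps. Then □^3ψ holds at y, so the antecedent holds at x; validity forces ◇^0ψ at z, giving a w with zR^0w and yR^3w.
First-order correspondent: forall x forall y forall z ((x R^3 y & x R^3 z) -> exists w (y R^3 w & z = w)).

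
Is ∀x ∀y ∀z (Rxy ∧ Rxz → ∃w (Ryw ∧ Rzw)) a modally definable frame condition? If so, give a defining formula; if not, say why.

The condition is convergence. A defining modal formula is ◇□q → □◇q.
Suppose ◇□q→□◇q is valid. Take Rxy, Rxz and set V(q)={w : Ryw}. Then □q at y so ◇□q at x, so □◇q at x, so ◇q at z, giving w with Rzw and Ryw.

Definable; ◇□q → □◇q defines it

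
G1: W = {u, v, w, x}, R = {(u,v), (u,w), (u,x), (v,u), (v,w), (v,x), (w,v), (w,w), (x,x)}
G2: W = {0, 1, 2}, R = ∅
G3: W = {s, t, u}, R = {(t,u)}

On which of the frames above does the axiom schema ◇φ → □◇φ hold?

This is the axiom for the Euclidean property; its first-order frame correspondent is ∀x ∀y ∀z (Rxy ∧ Rxz → Ryz).
G1: fails — Ruv and Ruv but not Rvv.
G2: satisfies the condition.
G3: fails — Rtu and Rtu but not Ruu.

G2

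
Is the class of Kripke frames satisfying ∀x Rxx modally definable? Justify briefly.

Yes, by □q → q

The condition is reflexivity. A defining modal formula is □q → q.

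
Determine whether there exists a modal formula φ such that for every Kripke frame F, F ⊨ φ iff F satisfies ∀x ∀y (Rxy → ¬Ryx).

Not modally definable

Any modally definable frame class is closed under surjective bounded morphisms.
The 5-cycle (worlds s,t,u,v,w with s→t→u→v→w→s) is asymmetric. Mapping every world to a single reflexive point • is a surjective bounded morphism, and the reflexive point is not asymmetric (R•• but asymmetry requires ¬R••).
So no modal formula (or set of formulas) defines exactly the asymmetric frames.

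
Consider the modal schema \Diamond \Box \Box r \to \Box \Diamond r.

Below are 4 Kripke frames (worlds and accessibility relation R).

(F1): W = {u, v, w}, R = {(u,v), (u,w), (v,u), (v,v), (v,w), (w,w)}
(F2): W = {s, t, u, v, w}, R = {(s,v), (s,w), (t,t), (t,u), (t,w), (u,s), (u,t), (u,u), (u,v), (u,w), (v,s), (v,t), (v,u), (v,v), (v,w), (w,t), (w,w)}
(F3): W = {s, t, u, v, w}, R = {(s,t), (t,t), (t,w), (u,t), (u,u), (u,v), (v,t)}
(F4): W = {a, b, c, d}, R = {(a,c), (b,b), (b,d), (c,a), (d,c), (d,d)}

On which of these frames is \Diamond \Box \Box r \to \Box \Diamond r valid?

(F1), (F2)

This is the axiom for a generalized confluence (Geach) condition; its first-order frame correspondent is \forall x \forall y \forall z ((xRy \wedge xRz) \to \exists w (y R^2 w \wedge zRw)).
(F1): satisfies the condition.
(F2): satisfies the condition.
(F3): fails — tRt, tRw but no w* with tR²w* and wRw*.
(F4): fails — aRc, aRc but no w with cR²w and cRw.
Valid on: (F1), (F2).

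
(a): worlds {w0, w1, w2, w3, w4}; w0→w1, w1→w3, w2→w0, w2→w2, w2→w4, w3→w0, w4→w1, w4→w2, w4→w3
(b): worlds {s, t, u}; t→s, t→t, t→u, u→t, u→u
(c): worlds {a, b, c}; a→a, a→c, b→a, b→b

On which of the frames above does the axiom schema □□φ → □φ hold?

(b), (c)

The schema corresponds to density: ∀x ∀y (Rxy → ∃z (Rxz ∧ Rzy)).
(a): fails — Rw1w3 but no z with Rw1z and Rzw3.
(b): holds.
(c): holds.
Valid on: (b), (c).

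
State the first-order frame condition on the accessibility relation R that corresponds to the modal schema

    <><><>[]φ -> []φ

This is a Sahlqvist (Geach-type) schema ◇^3□^1φ → □^1◇^0φ.
Minimal-valuation argument: fix x; take any y with xR^3y and any z with xR^1z. Set V(φ) to the set of worlds R-reachable from y in exactly 1 step. Then □^1φ holds at y, so the antecedent holds at x; validity forces ◇^0φ at z, giving a w with zR^0w and yR^1w.
First-order correspondent: forall x forall y forall z ((x R^3 y & xRz) -> exists w (yRw & z = w)).

forall x forall y forall z ((x R^3 y & xRz) -> exists w (yRw & z = w))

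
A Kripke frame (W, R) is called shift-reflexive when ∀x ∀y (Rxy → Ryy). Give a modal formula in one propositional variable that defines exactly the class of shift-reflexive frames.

A defining formula is □(□p → p) (the T□ axiom).
Suppose □(□p→p) is valid. Take Rxy and set V(p)={w : Ryw}. Then at y, □p holds; since □(□p→p) at x, □p→p at y, so p at y, i.e. Ryy.

□(□p → p)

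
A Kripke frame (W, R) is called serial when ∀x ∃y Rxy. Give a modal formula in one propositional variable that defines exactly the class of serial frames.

A defining formula is □s → ◇s (the D axiom).

□s → ◇s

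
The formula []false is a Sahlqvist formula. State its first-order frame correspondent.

□⊥ is valid iff no world has any successor (otherwise □⊥ fails at any world with one).

emptiness of R: forall x forall y ~Rxy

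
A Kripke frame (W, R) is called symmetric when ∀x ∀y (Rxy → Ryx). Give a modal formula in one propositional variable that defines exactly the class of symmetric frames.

This is symmetry; the standard corresponding axiom is B: p → □◇p.
Suppose p→□◇p is valid. Take Rxy and set V(p)={x}. Then p at x, so □◇p at x, so ◇p at y, so some z with Ryz has p; z=x, i.e. Ryx.

p → □◇p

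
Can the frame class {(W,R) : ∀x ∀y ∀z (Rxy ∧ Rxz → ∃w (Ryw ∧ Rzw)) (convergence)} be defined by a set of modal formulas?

The condition is convergence. A defining modal formula is ◇□p → □◇p.
Suppose ◇□p→□◇p is valid. Take Rxy, Rxz and set V(p)={w : Ryw}. Then □p at y so ◇□p at x, so □◇p at x, so ◇p at z, giving w with Rzw and Ryw.

Yes — defined by ◇□p → □◇p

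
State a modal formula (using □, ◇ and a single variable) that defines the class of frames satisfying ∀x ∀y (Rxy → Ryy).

□(□q → q)

A defining formula is □(□q → q) (the T□ axiom).
Suppose □(□q→q) is valid. Take Rxy and set V(q)={w : Ryw}. Then at y, □q holds; since □(□q→q) at x, □q→q at y, so q at y, i.e. Ryy.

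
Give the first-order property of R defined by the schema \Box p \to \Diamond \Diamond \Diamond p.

\forall x \exists w (xRw \wedge x R^3 w)

This is a Sahlqvist (Geach-type) schema ◇^0□^1p → □^0◇^3p.
First-order correspondent: \forall x \exists w (xRw \wedge x R^3 w).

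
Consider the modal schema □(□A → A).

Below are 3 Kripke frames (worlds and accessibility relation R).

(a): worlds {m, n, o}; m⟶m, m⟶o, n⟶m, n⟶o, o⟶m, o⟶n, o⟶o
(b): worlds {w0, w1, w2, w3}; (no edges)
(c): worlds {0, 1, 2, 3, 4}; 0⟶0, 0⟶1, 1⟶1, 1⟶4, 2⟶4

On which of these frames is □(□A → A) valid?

(b)

Frame correspondent (Sahlqvist): ∀x ∀y (Rxy → Ryy) — i.e. shift-reflexivity.
(a): fails — Ron but not Rnn.
(b): satisfies the condition.
(c): fails — R14 but not R44.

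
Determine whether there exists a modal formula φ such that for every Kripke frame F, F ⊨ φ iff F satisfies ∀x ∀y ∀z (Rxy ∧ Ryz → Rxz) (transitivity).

Yes: it is transitivity, defined by the 4 schema □r → □□r.

Definable; □r → □□r defines it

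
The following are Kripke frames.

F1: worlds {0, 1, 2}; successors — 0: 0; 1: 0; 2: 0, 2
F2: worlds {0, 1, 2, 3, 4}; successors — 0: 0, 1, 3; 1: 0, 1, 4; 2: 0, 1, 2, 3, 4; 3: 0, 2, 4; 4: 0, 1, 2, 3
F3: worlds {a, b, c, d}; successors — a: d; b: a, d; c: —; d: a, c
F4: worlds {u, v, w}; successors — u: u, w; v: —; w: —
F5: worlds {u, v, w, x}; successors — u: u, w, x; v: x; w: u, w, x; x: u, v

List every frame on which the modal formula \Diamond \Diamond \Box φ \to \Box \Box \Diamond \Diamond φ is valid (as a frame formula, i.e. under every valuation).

Frame correspondent (Sahlqvist): \forall x \forall y \forall z ((x R^2 y \wedge x R^2 z) \to \exists w (yRw \wedge z R^2 w)) — i.e. a generalized confluence (Geach) condition.
F1: ✓.
F2: ✓.
F3: fails — aR²a, aR²a but no w with aRw and aR²w.
F4: fails — uR²u, uR²w but no t with uRt and wR²t.
F5: fails — uR²v, uR²v but no t with vRt and vR²t.
Valid on: F1, F2.

F1, F2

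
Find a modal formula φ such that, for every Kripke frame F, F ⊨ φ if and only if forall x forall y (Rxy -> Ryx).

r → □◇r

The condition is symmetry. The B schema r → □◇r defines it.
Suppose r→□◇r is valid. Take Rxy and set V(r)={x}. Then r at x, so □◇r at x, so ◇r at y, so some z with Ryz has r; z=x, i.e. Ryx.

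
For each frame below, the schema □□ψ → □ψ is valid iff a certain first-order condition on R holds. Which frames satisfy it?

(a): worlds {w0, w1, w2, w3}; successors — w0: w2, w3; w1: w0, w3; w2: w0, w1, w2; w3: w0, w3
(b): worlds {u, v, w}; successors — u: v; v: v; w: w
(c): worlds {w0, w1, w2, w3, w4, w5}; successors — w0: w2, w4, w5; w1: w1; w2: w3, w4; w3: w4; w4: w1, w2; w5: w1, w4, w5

The schema corresponds to density: ∀x ∀y (Rxy → ∃z (Rxz ∧ Rzy)).
(a): holds.
(b): holds.
(c): fails — Rw4w2 but no z with Rw4z and Rzw2.
Valid on: (a), (b).

(a), (b)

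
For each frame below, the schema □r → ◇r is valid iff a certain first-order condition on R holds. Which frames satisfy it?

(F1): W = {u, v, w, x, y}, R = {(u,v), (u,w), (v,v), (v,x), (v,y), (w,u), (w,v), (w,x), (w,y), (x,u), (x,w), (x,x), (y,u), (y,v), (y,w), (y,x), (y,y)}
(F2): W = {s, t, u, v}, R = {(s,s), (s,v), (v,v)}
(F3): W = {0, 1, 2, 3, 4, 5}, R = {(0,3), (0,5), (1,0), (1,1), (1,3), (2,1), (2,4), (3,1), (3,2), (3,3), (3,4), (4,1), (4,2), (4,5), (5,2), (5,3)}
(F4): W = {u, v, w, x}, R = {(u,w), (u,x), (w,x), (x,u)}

(F1), (F3)

Frame correspondent (Sahlqvist): ∀x ∃y Rxy — i.e. seriality.
(F1): condition met.
(F2): fails — world t has no successor.
(F3): condition met.
(F4): fails — world v has no successor.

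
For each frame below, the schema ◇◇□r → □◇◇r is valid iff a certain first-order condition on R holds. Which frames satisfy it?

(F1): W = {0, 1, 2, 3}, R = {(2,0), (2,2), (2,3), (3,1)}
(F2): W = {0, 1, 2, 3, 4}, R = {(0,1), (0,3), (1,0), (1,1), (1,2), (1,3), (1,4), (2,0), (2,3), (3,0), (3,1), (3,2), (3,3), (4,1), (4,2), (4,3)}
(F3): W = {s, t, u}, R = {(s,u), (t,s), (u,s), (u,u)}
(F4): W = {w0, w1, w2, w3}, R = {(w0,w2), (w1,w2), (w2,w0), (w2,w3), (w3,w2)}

Frame correspondent (Sahlqvist): ∀x ∀y ∀z ((xR²y ∧ xRz) → ∃w (yRw ∧ zR²w)) — i.e. a generalized confluence (Geach) condition.
(F1): fails — 2R²0, 2R0 but no w with 0Rw and 0R²w.
(F2): holds.
(F3): holds.
(F4): holds.
Valid on: (F2), (F3), (F4).

(F2), (F3), (F4)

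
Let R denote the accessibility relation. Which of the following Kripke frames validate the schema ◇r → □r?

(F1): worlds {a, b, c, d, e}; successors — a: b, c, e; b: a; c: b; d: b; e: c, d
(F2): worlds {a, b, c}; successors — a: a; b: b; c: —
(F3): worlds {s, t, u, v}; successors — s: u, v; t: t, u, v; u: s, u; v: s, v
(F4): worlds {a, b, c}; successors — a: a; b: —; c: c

(F2), (F4)

Frame correspondent (Sahlqvist): ∀x ∀y ∀z (Rxy ∧ Rxz → y = z) — i.e. partial functionality.
(F1): fails — a sees both b and c.
(F2): satisfies the condition.
(F3): fails — s sees both u and v.
(F4): satisfies the condition.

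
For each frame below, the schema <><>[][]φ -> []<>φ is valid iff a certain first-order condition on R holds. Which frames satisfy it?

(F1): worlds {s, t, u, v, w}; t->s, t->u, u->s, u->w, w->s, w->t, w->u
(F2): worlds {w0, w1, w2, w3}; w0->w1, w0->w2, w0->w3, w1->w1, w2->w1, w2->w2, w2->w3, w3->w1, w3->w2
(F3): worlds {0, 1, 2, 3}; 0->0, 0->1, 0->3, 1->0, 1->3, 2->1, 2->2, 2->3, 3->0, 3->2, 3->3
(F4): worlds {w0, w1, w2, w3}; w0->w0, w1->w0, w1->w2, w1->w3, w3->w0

(F2), (F3)

This is the axiom for a generalized confluence (Geach) condition; its first-order frame correspondent is forall x forall y forall z ((x R^2 y & xRz) -> exists w (y R^2 w & zRw)).
(F1): fails — tR²s, tRs but no w* with sR²w* and sRw*.
(F2): satisfies the condition.
(F3): satisfies the condition.
(F4): fails — w1R²w0, w1Rw2 but no w with w0R²w and w2Rw.
Valid on: (F2), (F3).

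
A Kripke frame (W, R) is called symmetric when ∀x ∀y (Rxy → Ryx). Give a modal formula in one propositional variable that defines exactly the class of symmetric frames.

q → □◇q

A defining formula is q → □◇q (the B axiom).
Suppose q→□◇q is valid. Take Rxy and set V(q)={x}. Then q at x, so □◇q at x, so ◇q at y, so some z with Ryz has q; z=x, i.e. Ryx.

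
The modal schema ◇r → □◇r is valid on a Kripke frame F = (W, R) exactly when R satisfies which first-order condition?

the Euclidean property: ∀x ∀y ∀z (Rxy ∧ Rxz → Ryz)

Suppose ◇r→□◇r is valid. Take Rxy, Rxz and set V(r)={y}. Then ◇r at x, so □◇r at x, so ◇r at z, so some w with Rzw has r; w=y, i.e. Rzy. By symmetry of the argument, Ryz.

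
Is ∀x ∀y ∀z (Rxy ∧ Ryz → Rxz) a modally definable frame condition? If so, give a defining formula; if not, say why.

This is a Sahlqvist condition; the 4 axiom □p → □□p defines it.
Suppose □p→□□p is valid. Take Rxy, Ryz and set V(p)={w : Rxw}. Then □p at x, so □□p at x, so □p at y, so p at z, i.e. Rxz.

Yes, by □p → □□p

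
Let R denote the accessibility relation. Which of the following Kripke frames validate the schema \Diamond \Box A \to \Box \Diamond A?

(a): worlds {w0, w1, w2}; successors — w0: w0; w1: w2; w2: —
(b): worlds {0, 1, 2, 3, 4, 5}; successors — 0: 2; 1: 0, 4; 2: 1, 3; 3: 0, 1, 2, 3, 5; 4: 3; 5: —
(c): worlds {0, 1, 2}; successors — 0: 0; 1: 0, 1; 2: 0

Frame correspondent (Sahlqvist): \forall x \forall y \forall z (Rxy \wedge Rxz \to \exists w (Ryw \wedge Rzw)) — i.e. convergence.
(a): fails — Rw1w2 and Rw1w2 but w2 and w2 have no common successor.
(b): fails — R10 and R14 but 0 and 4 have no common successor.
(c): condition met.
Valid on: (c).

(c)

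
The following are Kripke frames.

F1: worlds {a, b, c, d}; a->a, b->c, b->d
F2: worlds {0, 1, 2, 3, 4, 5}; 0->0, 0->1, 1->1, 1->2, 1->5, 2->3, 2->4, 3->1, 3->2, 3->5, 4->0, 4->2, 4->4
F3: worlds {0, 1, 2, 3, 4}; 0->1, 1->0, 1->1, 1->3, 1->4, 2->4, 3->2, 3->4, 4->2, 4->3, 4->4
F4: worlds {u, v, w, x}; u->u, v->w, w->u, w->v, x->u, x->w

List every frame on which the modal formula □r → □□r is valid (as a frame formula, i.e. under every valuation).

F1

The schema corresponds to transitivity: ∀x ∀y ∀z (Rxy ∧ Ryz → Rxz).
F1: holds.
F2: fails — R32 and R23 but not R33.
F3: fails — R34 and R43 but not R33.
F4: fails — Rxw and Rwv but not Rxv.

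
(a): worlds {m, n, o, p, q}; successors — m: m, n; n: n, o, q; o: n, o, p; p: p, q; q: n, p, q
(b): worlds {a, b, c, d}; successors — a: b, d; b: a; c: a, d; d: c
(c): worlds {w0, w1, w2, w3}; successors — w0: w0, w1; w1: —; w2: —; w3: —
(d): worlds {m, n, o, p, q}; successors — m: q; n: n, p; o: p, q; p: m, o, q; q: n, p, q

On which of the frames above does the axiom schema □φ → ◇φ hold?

This is the axiom for seriality; its first-order frame correspondent is ∀x ∃y Rxy.
(a): holds.
(b): holds.
(c): fails — world w1 has no successor.
(d): holds.

(a), (b), (d)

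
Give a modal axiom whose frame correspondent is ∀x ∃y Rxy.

□p → ◇p

The condition is seriality. The D schema □p → ◇p defines it.
Suppose □p→◇p is valid. At any x set V(p)=W. Then □p at x, so ◇p at x, so x has a successor.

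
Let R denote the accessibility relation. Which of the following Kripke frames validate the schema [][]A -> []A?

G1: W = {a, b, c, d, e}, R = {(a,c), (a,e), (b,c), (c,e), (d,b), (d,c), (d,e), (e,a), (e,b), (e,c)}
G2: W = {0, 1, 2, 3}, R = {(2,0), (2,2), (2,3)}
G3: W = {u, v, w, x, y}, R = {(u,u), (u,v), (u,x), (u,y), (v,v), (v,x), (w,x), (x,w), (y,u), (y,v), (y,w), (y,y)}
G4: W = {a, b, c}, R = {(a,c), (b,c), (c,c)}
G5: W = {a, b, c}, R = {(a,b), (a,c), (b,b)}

Frame correspondent (Sahlqvist): forall x forall y (Rxy -> exists z (Rxz & Rzy)) — i.e. density.
G1: fails — Rbc but no z with Rbz and Rzc.
G2: holds.
G3: fails — Rxw but no z with Rxz and Rzw.
G4: holds.
G5: fails — Rac but no z with Raz and Rzc.
Valid on: G2, G4.

G2, G4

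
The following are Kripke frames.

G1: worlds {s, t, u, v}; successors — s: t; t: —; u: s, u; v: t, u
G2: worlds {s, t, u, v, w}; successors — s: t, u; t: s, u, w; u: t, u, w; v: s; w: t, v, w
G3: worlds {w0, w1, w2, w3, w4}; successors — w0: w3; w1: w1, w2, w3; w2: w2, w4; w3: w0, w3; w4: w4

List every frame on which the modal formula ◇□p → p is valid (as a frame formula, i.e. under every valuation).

This is the axiom for symmetry; its first-order frame correspondent is ∀x ∀y (Rxy → Ryx).
G1: fails — Rus but not Rsu.
G2: fails — Ruw but not Rwu.
G3: fails — Rw1w2 but not Rw2w1.

none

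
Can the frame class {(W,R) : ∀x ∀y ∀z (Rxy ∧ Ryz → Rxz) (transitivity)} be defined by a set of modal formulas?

Yes: it is transitivity, defined by the 4 schema □r → □□r.

Definable; □r → □□r defines it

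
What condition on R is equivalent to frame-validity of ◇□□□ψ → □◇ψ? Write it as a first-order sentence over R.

This is a Sahlqvist (Geach-type) schema ◇^1□^3ψ → □^1◇^1ψ.
Minimal-valuation argument: fix x; take any y with xR^1y and any z with xR^1z. Set V(ψ) to the set of worlds R-reachable from y in exactly 3 steps. Then □^3ψ holds at y, so the antecedent holds at x; validity forces ◇^1ψ at z, giving a w with zR^1w and yR^3w.
First-order correspondent: ∀x ∀y ∀z ((xRy ∧ xRz) → ∃w (yR³w ∧ zRw)).

∀x ∀y ∀z ((xRy ∧ xRz) → ∃w (yR³w ∧ zRw))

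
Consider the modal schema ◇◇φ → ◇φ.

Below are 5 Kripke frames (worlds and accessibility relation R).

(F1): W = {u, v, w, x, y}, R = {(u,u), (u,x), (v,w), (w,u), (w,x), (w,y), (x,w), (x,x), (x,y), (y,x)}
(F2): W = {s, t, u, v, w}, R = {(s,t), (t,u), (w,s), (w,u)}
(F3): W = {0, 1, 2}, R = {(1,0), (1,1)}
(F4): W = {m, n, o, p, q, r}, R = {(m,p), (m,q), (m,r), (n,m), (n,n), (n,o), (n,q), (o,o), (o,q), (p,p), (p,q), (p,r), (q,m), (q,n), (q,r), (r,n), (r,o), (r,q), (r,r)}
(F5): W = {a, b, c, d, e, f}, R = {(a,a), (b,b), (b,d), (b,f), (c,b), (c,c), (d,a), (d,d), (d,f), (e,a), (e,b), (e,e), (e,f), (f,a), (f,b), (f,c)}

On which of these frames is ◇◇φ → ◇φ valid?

(F3)

The schema corresponds to transitivity: ∀x ∀y ∀z (Rxy ∧ Ryz → Rxz).
(F1): fails — Rxw and Rwu but not Rxu.
(F2): fails — Rws and Rst but not Rwt.
(F3): holds.
(F4): fails — Rpr and Rro but not Rpo.
(F5): fails — Reb and Rbd but not Red.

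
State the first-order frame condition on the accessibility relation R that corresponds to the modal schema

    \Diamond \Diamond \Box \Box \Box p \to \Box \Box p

\forall x \forall y \forall z ((x R^2 y \wedge x R^2 z) \to \exists w (y R^3 w \wedge z = w))

This is a Sahlqvist (Geach-type) schema ◇^2□^3p → □^2◇^0p.
Minimal-valuation argument: fix x; take any y with xR^2y and any z with xR^2z. Set V(p) to the set of worlds R-reachable from y in exactly 3 steps. Then □^3p holds at y, so the antecedent holds at x; validity forces ◇^0p at z, giving a w with zR^0w and yR^3w.
First-order correspondent: \forall x \forall y \forall z ((x R^2 y \wedge x R^2 z) \to \exists w (y R^3 w \wedge z = w)).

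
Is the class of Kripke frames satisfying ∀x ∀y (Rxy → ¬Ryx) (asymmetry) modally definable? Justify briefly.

Not definable by any modal formula

Any modally definable frame class is closed under surjective bounded morphisms.
The 4-cycle (worlds 0,1,2,3 with 0→1→2→3→0) is asymmetric. Mapping every world to a single reflexive point • is a surjective bounded morphism, and the reflexive point is not asymmetric (R•• but asymmetry requires ¬R••).
So the class is not modally definable.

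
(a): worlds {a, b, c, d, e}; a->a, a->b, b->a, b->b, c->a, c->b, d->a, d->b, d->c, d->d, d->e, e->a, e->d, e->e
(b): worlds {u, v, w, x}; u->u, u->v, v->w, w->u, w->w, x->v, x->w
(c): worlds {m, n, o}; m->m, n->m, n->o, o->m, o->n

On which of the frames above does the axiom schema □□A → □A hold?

(a)

This is the axiom for density; its first-order frame correspondent is ∀x ∀y (Rxy → ∃z (Rxz ∧ Rzy)).
(a): holds.
(b): fails — Rxv but no z with Rxz and Rzv.
(c): fails — Ron but no z with Roz and Rzn.
Valid on: (a).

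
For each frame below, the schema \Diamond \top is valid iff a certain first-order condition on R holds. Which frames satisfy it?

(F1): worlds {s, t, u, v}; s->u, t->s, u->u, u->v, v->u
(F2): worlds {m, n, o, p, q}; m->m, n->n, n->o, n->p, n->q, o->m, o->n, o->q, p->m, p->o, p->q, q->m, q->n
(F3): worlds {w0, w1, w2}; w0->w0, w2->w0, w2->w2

(F1), (F2)

The schema corresponds to seriality: \forall x \exists y Rxy.
(F1): ✓.
(F2): ✓.
(F3): fails — world w1 has no successor.
Valid on: (F1), (F2).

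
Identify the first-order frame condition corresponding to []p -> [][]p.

Suppose □p→□□p is valid. Take Rxy, Ryz and set V(p)={w : Rxw}. Then □p at x, so □□p at x, so □p at y, so p at z, i.e. Rxz.
Conversely, any frame satisfying forall x forall y forall z (Rxy & Ryz -> Rxz) validates the schema.
Frame condition: forall x forall y forall z (Rxy & Ryz -> Rxz).

Transitivity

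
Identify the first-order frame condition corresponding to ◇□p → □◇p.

Suppose ◇□p→□◇p is valid. Take Rxy, Rxz and set V(p)={w : Ryw}. Then □p at y so ◇□p at x, so □◇p at x, so ◇p at z, giving w with Rzw and Ryw.

convergence: ∀x ∀y ∀z (Rxy ∧ Rxz → ∃w (Ryw ∧ Rzw))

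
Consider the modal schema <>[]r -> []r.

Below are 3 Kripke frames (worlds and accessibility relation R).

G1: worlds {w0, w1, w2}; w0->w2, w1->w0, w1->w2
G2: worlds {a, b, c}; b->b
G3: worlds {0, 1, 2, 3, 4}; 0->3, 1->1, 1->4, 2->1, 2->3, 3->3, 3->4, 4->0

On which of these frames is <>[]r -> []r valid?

The schema corresponds to the Euclidean property: forall x forall y forall z (Rxy & Rxz -> Ryz).
G1: fails — Rw0w2 and Rw0w2 but not Rw2w2.
G2: holds.
G3: fails — R14 and R11 but not R41.

G2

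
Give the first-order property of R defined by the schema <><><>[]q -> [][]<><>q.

forall x forall y forall z ((x R^3 y & x R^2 z) -> exists w (yRw & z R^2 w))

This is a Sahlqvist (Geach-type) schema ◇^3□^1q → □^2◇^2q.
Minimal-valuation argument: fix x; take any y with xR^3y and any z with xR^2z. Set V(q) to the set of worlds R-reachable from y in exactly 1 step. Then □^1q holds at y, so the antecedent holds at x; validity forces ◇^2q at z, giving a w with zR^2w and yR^1w.
First-order correspondent: forall x forall y forall z ((x R^3 y & x R^2 z) -> exists w (yRw & z R^2 w)).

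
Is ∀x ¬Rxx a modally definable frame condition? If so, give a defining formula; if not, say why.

If a class were modally definable it would be closed under surjective bounded morphisms (Goldblatt–Thomason).
The 3-cycle (worlds w0,w1,w2 with w0→w1→w2→w0) is irreflexive, and the map sending every world to a single reflexive point • is a surjective bounded morphism (forth: every edge maps to (•,•); back: every world has a successor). So any modal formula valid on the 3-cycle is also valid on the reflexive point, which is not irreflexive.
So no modal formula (or set of formulas) defines exactly the irreflexive frames.

No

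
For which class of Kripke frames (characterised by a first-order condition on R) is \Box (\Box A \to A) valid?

This schema is the T□ axiom.
It corresponds to shift-reflexivity: \forall x \forall y (Rxy \to Ryy).

shift-reflexivity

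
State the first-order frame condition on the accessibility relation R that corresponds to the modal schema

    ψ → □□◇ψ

This is a Sahlqvist (Geach-type) schema ◇^0□^0ψ → □^2◇^1ψ.
First-order correspondent: ∀x ∀z (xR²z → ∃w (x = w ∧ zRw)).

∀x ∀z (xR²z → ∃w (x = w ∧ zRw))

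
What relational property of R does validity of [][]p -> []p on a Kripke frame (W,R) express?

density: forall x forall y (Rxy -> exists z (Rxz & Rzy))

Suppose □□p→□p is valid. Take Rxy and set V(p)={w : xR²w}. Then □□p at x, so □p at x, so p at y, i.e. ∃z(Rxz∧Rzy).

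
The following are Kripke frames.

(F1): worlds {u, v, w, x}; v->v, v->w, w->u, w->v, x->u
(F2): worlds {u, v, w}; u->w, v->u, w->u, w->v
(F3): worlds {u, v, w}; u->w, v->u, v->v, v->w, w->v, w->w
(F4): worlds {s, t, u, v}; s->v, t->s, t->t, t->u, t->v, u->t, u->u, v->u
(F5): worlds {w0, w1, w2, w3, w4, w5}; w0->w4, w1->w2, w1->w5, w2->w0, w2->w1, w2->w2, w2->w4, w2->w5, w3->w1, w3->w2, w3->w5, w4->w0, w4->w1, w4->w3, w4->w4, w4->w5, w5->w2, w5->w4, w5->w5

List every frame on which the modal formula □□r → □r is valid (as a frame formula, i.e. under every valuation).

(F3), (F5)

This is the axiom for density; its first-order frame correspondent is ∀x ∀y (Rxy → ∃z (Rxz ∧ Rzy)).
(F1): fails — Rwu but no z with Rwz and Rzu.
(F2): fails — Rvu but no z with Rvz and Rzu.
(F3): holds.
(F4): fails — Rsv but no z with Rsz and Rzv.
(F5): holds.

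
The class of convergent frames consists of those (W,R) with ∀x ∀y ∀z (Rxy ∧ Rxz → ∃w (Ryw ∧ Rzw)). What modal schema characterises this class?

The condition is convergence. The .2 schema ◇□r → □◇r defines it.

◇□r → □◇r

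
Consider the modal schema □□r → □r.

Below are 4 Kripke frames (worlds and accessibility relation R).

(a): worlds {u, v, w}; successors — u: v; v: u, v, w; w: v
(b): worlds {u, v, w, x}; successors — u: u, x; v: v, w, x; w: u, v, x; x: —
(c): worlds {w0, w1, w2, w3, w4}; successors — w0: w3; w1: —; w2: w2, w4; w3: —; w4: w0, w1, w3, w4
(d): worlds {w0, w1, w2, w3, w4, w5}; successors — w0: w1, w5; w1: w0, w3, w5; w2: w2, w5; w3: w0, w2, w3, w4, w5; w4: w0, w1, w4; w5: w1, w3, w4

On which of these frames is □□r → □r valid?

This is the axiom for density; its first-order frame correspondent is ∀x ∀y (Rxy → ∃z (Rxz ∧ Rzy)).
(a): satisfies the condition.
(b): satisfies the condition.
(c): fails — Rw0w3 but no z with Rw0z and Rzw3.
(d): satisfies the condition.

(a), (b), (d)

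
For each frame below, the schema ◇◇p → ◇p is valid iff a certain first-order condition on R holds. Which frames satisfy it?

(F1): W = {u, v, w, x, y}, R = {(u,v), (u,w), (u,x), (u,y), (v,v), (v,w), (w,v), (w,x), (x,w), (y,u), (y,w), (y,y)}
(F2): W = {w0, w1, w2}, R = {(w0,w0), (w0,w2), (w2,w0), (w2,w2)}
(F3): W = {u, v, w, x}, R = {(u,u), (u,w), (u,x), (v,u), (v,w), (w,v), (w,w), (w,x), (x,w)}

(F2)

Frame correspondent (Sahlqvist): ∀x ∀y ∀z (Rxy ∧ Ryz → Rxz) — i.e. transitivity.
(F1): fails — Rxw and Rwx but not Rxx.
(F2): condition met.
(F3): fails — Rxw and Rwx but not Rxx.
Valid on: (F2).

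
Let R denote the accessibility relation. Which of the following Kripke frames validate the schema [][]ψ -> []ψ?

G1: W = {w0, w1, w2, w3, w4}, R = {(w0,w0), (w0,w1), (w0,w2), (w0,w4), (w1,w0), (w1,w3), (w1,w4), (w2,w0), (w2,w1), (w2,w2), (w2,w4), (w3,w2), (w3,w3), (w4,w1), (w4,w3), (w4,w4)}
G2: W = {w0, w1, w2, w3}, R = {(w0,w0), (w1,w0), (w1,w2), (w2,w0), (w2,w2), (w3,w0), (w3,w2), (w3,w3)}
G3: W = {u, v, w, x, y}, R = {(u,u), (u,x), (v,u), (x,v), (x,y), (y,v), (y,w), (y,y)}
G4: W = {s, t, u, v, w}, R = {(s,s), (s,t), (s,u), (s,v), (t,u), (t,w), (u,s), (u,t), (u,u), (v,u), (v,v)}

G1, G2, G3

This is the axiom for density; its first-order frame correspondent is forall x forall y (Rxy -> exists z (Rxz & Rzy)).
G1: satisfies the condition.
G2: satisfies the condition.
G3: satisfies the condition.
G4: fails — Rtw but no z with Rtz and Rzw.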